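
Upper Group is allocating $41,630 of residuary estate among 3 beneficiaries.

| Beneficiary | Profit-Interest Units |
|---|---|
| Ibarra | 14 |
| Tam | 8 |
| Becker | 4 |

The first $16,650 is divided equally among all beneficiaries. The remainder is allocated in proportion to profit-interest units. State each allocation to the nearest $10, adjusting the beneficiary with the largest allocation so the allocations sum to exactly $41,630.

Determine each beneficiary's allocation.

Equal tier: $16,650 ÷ 3 = $5,550 apiece.
Remainder $24,980 by profit-interest units (total 26): Ibarra 13,450.77 → $13,450; Tam 7,686.15 → $7,690; Becker 3,843.08 → $3,840.
Totals: Ibarra $5,550 + $13,450 = $19,000; Tam $5,550 + $7,690 = $13,240; Becker $5,550 + $3,840 = $9,390.

Ibarra: $19,000; Tam: $13,240; Becker: $9,390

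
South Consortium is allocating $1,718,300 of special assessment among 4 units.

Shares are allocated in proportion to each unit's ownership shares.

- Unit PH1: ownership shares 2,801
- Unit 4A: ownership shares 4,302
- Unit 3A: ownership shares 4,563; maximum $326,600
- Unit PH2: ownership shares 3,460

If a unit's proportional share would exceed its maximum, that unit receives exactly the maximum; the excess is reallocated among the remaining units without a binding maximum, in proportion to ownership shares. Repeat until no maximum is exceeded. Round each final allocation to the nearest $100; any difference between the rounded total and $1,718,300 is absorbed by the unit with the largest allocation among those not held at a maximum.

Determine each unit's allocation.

Unit PH1: $369,000; Unit 4A: $566,800; Unit 3A: $326,600; Unit PH2: $455,900

Sum of ownership shares: 15,126.
Proportional shares (ignoring caps): Unit PH1 318,191.08; Unit 4A 488,703.33; Unit 3A 518,352.70; Unit PH2 393,052.89.
Held at cap: Unit 3A ($326,600); remaining pool $1,391,700 reallocated over remaining ownership shares 10,563.
Shares after redistribution: Unit PH1 369,038.31 → $369,000; Unit 4A 566,798.58 → $566,800; Unit PH2 455,863.11 → $455,900.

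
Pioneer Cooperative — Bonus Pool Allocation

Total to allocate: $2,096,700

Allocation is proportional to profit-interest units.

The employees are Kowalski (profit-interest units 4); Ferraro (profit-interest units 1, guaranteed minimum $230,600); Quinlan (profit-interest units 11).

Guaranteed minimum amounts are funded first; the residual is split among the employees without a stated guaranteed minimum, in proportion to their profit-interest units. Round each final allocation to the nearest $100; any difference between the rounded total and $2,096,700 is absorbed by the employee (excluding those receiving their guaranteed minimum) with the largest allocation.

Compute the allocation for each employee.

Kowalski: $497,600 · Ferraro: $230,600 · Quinlan: $1,368,500

Guaranteed amounts: Ferraro $230,600. Remaining pool $1,866,100.
Remaining pool split over remaining profit-interest units 15: Kowalski 497,626.67 → $497,600; Quinlan 1,368,473.33 → $1,368,500.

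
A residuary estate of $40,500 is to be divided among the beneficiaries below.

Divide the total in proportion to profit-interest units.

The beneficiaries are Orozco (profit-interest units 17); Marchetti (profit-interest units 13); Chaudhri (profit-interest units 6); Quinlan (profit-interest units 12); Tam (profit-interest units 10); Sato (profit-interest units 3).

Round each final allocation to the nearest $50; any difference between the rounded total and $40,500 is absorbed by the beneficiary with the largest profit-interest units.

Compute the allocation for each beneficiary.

Combined profit-interest units = 17 + 13 + 6 + 12 + 10 + 3 = 61.
Unrounded shares: Orozco 11,286.89; Marchetti 8,631.15; Chaudhri 3,983.61; Quinlan 7,967.21; Tam 6,639.34; Sato 1,991.80.
After rounding ($50): Orozco $11,300; Marchetti $8,650; Chaudhri $4,000; Quinlan $7,950; Tam $6,650; Sato $2,000. Sum = $40,550.
Difference $40,500 − $40,550 = −$50 applied to largest profit-interest units (Orozco): Orozco becomes $11,250.

Orozco: $11,250 · Marchetti: $8,650 · Chaudhri: $4,000 · Quinlan: $7,950 · Tam: $6,650 · Sato: $2,000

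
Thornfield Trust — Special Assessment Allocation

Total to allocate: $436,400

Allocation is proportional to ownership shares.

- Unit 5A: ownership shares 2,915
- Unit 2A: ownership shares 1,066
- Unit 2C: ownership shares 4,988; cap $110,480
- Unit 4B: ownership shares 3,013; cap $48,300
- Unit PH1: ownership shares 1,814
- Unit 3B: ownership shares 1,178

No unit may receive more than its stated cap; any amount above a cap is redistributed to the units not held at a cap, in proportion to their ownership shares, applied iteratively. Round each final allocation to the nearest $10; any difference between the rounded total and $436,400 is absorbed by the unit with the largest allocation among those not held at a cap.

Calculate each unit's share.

Unit 5A: $116,060; Unit 2A: $42,440; Unit 2C: $110,480; Unit 4B: $48,300; Unit PH1: $72,220; Unit 3B: $46,900

Sum of ownership shares: 14,974.
Pro-rata shares before constraints: Unit 5A 84,954.32; Unit 2A 31,067.34; Unit 2C 145,369.52; Unit 4B 87,810.42; Unit PH1 52,866.94; Unit 3B 34,331.45.
Held at cap: Unit 2C ($110,480), Unit 4B ($48,300); remaining pool $277,620 reallocated over remaining ownership shares 6,973.
Shares after redistribution: Unit 5A 116,056.55 → $116,060; Unit 2A 42,441.26 → $42,440; Unit PH1 72,221.81 → $72,220; Unit 3B 46,900.38 → $46,900.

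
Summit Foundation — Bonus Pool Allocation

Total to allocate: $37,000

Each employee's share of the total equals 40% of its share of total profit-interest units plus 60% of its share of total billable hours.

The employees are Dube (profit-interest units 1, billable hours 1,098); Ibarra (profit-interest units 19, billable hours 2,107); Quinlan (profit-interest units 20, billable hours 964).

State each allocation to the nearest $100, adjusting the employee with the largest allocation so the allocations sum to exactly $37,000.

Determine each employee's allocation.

Profit-interest units total 40; billable hours total 4,169.
Combined weights (40% profit-interest units + 60% billable hours): Dube 0.1680; Ibarra 0.4932; Quinlan 0.3387.
Pro-rata amounts: Dube 6,216.87; Ibarra 18,249.81; Quinlan 12,533.32.
At nearest $100: Dube $6,200; Ibarra $18,200; Quinlan $12,500. Sum = $36,900.
Difference $37,000 − $36,900 = +$100 applied to largest allocation (Ibarra): Ibarra becomes $18,300.

Dube: $6,200; Ibarra: $18,300; Quinlan: $12,500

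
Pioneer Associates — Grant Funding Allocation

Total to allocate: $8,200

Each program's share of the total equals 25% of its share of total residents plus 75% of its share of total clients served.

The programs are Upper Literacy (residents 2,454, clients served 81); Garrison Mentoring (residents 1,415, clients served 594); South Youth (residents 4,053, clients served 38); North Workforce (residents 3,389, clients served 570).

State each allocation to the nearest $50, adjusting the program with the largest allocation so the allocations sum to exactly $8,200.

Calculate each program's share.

Residents total 11,311; clients served total 1,283.
Blended shares (25% residents + 75% clients served): Upper Literacy 0.1016; Garrison Mentoring 0.3785; South Youth 0.1118; North Workforce 0.4081.
Raw shares: Upper Literacy 833.03; Garrison Mentoring 3,103.76; South Youth 916.71; North Workforce 3,346.49.
After rounding ($50): Upper Literacy $850; Garrison Mentoring $3,100; South Youth $900; North Workforce $3,350. Sum = $8,200.
No rounding difference to absorb.

Upper Literacy: $850 | Garrison Mentoring: $3,100 | South Youth: $900 | North Workforce: $3,350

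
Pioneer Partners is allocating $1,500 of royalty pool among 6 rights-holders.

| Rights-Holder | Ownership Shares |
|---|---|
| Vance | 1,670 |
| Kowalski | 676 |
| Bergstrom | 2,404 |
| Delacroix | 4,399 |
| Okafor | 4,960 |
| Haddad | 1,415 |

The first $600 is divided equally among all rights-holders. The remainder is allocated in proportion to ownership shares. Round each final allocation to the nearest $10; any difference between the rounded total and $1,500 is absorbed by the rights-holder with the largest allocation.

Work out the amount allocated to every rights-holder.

Vance: $200; Kowalski: $140; Bergstrom: $240; Delacroix: $360; Okafor: $380; Haddad: $180

First tranche $600 split equally: $100 each.
Remainder $900 by ownership shares (total 15,524): Vance 96.82 → $100; Kowalski 39.19 → $40; Bergstrom 139.37 → $140; Delacroix 255.03 → $260; Okafor 287.55 → $290; Haddad 82.03 → $80.
Rounding difference −$10 on remainder applied to Okafor.
Totals: Vance $100 + $100 = $200; Kowalski $100 + $40 = $140; Bergstrom $100 + $140 = $240; Delacroix $100 + $260 = $360; Okafor $100 + $280 = $380; Haddad $100 + $80 = $180.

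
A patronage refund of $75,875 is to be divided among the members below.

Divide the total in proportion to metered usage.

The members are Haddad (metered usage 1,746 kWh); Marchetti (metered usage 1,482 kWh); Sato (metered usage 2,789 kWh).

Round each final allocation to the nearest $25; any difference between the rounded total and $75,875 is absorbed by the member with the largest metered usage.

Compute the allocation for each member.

Metered usage total: 6,017.
Raw shares: Haddad 1,746/6,017 × $75,875 = 22,017.24; Marchetti 1,482/6,017 × $75,875 = 18,688.18; Sato 2,789/6,017 × $75,875 = 35,169.58.
After rounding ($25): Haddad $22,025; Marchetti $18,700; Sato $35,175. Sum = $75,900.
Difference $75,875 − $75,900 = −$25 applied to largest metered usage (Sato): Sato becomes $35,150.

Haddad: $22,025 · Marchetti: $18,700 · Sato: $35,150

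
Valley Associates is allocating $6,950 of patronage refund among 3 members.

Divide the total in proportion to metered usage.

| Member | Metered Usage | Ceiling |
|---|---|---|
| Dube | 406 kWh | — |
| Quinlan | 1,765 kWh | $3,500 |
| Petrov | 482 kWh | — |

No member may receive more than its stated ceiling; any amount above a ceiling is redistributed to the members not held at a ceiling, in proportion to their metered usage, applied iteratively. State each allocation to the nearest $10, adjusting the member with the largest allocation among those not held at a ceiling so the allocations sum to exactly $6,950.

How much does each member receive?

Dube: $1,580 | Quinlan: $3,500 | Petrov: $1,870

Combined metered usage = 2,653.
Proportional shares (ignoring caps): Dube 1,063.59; Quinlan 4,623.73; Petrov 1,262.68.
Cap binds for Quinlan ($3,500); balance $3,450 reallocated over remaining metered usage 888.
Shares after redistribution: Dube 1,577.36 → $1,580; Petrov 1,872.64 → $1,870.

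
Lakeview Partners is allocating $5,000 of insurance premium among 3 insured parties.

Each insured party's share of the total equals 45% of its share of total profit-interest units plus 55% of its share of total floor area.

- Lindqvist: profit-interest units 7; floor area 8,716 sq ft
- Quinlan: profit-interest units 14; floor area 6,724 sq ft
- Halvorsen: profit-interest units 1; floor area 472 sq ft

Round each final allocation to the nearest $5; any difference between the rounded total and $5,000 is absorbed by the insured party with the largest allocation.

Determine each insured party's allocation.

Totals — profit-interest units 22, floor area 15,912.
Combined weights (45% profit-interest units + 55% floor area): Lindqvist 0.4445; Quinlan 0.5188; Halvorsen 0.0368.
Unrounded shares: Lindqvist 2,222.26; Quinlan 2,593.90; Halvorsen 183.85.
After rounding ($5): Lindqvist $2,220; Quinlan $2,595; Halvorsen $185. Sum = $5,000.
Sum already equals the total — no adjustment.

Lindqvist: $2,220; Quinlan: $2,595; Halvorsen: $185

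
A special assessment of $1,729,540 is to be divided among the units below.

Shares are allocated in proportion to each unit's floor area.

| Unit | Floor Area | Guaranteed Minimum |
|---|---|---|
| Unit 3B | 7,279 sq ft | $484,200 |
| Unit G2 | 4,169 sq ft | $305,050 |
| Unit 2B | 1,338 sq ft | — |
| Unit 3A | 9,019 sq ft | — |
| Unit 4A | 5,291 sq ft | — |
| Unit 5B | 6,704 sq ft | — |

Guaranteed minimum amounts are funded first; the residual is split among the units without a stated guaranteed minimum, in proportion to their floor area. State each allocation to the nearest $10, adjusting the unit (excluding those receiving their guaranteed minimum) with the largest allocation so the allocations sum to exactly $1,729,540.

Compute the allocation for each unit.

Fund the minimums — Unit 3B $484,200; Unit G2 $305,050. Balance $940,290.
Balance split over remaining floor area 22,352: Unit 2B 56,286.15 → $56,290; Unit 3A 379,405.67 → $379,410; Unit 4A 222,578.49 → $222,580; Unit 5B 282,019.69 → $282,020.
Rounding difference −$10 applied to Unit 3A → $379,400.

Unit 3B: $484,200 | Unit G2: $305,050 | Unit 2B: $56,290 | Unit 3A: $379,400 | Unit 4A: $222,580 | Unit 5B: $282,020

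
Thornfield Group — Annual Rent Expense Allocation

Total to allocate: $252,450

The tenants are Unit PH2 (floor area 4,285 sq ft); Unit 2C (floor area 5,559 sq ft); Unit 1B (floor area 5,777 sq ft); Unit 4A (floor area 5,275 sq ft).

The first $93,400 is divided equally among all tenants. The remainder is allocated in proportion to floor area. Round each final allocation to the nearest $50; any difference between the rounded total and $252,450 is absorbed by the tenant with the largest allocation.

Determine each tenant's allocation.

Equal tier: $93,400 ÷ 4 = $23,350 apiece.
Remainder $159,050 by floor area (total 20,896): Unit PH2 32,615.30 → $32,600; Unit 2C 42,312.35 → $42,300; Unit 1B 43,971.66 → $43,950; Unit 4A 40,150.69 → $40,150.
Rounding difference +$50 on remainder applied to Unit 1B.
Totals: Unit PH2 $23,350 + $32,600 = $55,950; Unit 2C $23,350 + $42,300 = $65,650; Unit 1B $23,350 + $44,000 = $67,350; Unit 4A $23,350 + $40,150 = $63,500.

Unit PH2: $55,950 | Unit 2C: $65,650 | Unit 1B: $67,350 | Unit 4A: $63,500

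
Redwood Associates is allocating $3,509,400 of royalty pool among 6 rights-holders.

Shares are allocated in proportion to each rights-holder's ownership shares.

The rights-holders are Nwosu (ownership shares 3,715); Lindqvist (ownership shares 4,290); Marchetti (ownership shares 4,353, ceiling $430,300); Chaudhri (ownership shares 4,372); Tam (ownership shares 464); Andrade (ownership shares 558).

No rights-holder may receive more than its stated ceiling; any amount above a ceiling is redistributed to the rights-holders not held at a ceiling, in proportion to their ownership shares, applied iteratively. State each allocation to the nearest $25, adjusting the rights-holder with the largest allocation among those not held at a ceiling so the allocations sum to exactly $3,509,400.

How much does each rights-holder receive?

Total ownership shares = 17,752.
Proportional shares (ignoring caps): Nwosu 734,419.84; Lindqvist 848,091.82; Marchetti 860,546.32; Chaudhri 864,302.43; Tam 91,728.35; Andrade 110,311.24.
Held at cap: Marchetti ($430,300); balance $3,079,100 reallocated over remaining ownership shares 13,399.
Remaining shares: Nwosu 853,709.72 → $853,700; Lindqvist 985,845.14 → $985,850; Chaudhri 1,004,688.80 → $1,004,700; Tam 106,627.54 → $106,625; Andrade 128,228.81 → $128,225.

Nwosu: $853,700; Lindqvist: $985,850; Marchetti: $430,300; Chaudhri: $1,004,700; Tam: $106,625; Andrade: $128,225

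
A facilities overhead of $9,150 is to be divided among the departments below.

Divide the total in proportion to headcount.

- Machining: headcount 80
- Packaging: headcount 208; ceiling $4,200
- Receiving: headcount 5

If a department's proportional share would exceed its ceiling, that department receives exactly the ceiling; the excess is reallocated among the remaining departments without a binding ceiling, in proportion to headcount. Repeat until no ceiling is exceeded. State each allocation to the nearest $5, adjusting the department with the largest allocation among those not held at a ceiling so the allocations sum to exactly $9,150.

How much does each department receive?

Total headcount = 293.
Pro-rata shares before constraints: Machining 2,498.29; Packaging 6,495.56; Receiving 156.14.
Cap binds for Packaging ($4,200); balance $4,950 reallocated over remaining headcount 85.
Shares after redistribution: Machining 4,658.82 → $4,660; Receiving 291.18 → $290.

Machining: $4,660; Packaging: $4,200; Receiving: $290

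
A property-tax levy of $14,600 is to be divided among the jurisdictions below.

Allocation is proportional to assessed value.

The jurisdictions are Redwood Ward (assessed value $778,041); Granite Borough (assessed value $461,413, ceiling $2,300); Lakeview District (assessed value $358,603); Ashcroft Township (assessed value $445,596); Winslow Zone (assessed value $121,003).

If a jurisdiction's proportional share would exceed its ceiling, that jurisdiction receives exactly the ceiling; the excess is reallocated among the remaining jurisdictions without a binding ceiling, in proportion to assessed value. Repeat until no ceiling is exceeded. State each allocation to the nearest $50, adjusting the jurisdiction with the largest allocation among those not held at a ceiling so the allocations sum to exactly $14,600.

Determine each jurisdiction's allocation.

Assessed value total: 2,164,656.
Pro-rata shares before constraints: Redwood Ward 5,247.67; Granite Borough 3,112.10; Lakeview District 2,418.68; Ashcroft Township 3,005.42; Winslow Zone 816.13.
Capped: Granite Borough ($2,300); residual $12,300 reallocated over remaining assessed value 1,703,243.
Remaining shares: Redwood Ward 5,618.64 → $5,600; Lakeview District 2,589.66 → $2,600; Ashcroft Township 3,217.88 → $3,200; Winslow Zone 873.83 → $850.
Rounding difference +$50 applied to Redwood Ward → $5,650.

Redwood Ward: $5,650 | Granite Borough: $2,300 | Lakeview District: $2,600 | Ashcroft Township: $3,200 | Winslow Zone: $850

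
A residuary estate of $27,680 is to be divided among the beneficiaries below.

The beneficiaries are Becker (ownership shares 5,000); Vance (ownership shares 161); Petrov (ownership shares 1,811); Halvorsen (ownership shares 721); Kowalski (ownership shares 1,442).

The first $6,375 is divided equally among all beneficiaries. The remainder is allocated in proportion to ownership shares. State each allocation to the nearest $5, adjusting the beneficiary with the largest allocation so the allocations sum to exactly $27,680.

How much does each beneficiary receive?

Becker: $12,935 | Vance: $1,650 | Petrov: $5,500 | Halvorsen: $2,955 | Kowalski: $4,640

First tranche $6,375 split equally: $1,275 each.
Remainder $21,305 by ownership shares (total 9,135): Becker 11,661.19 → $11,660; Vance 375.49 → $375; Petrov 4,223.68 → $4,225; Halvorsen 1,681.54 → $1,680; Kowalski 3,363.09 → $3,365.
Totals: Becker $1,275 + $11,660 = $12,935; Vance $1,275 + $375 = $1,650; Petrov $1,275 + $4,225 = $5,500; Halvorsen $1,275 + $1,680 = $2,955; Kowalski $1,275 + $3,365 = $4,640.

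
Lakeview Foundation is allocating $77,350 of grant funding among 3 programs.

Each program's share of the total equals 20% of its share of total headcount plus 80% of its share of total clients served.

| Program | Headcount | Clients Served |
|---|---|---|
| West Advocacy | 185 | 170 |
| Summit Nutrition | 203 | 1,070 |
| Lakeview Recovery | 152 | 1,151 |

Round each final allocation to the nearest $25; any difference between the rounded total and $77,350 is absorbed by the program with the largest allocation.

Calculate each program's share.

West Advocacy: $9,700 · Summit Nutrition: $33,500 · Lakeview Recovery: $34,150

Totals — headcount 540, clients served 2,391.
Combined weights (20% headcount + 80% clients served): West Advocacy 0.1254; Summit Nutrition 0.4332; Lakeview Recovery 0.4414.
Raw shares: West Advocacy 9,699.57; Summit Nutrition 33,507.59; Lakeview Recovery 34,142.84.
Rounded to nearest $25: West Advocacy $9,700; Summit Nutrition $33,500; Lakeview Recovery $34,150. Sum = $77,350.
No rounding difference to absorb.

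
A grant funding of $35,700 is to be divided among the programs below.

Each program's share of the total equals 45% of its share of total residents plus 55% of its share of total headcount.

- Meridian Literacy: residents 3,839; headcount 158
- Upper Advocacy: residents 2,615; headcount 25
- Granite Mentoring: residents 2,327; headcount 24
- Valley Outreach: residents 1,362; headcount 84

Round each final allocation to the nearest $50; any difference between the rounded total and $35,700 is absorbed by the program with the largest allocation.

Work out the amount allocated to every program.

Meridian Literacy: $16,700 · Upper Advocacy: $5,850 · Granite Mentoring: $5,300 · Valley Outreach: $7,850

Residents total 10,143; headcount total 291.
Composite weights (45% residents + 55% headcount): Meridian Literacy 0.4689; Upper Advocacy 0.1633; Granite Mentoring 0.1486; Valley Outreach 0.2192.
Proportional shares: Meridian Literacy 16,741.33; Upper Advocacy 5,828.63; Granite Mentoring 5,305.00; Valley Outreach 7,825.04.
Rounded to nearest $50: Meridian Literacy $16,750; Upper Advocacy $5,850; Granite Mentoring $5,300; Valley Outreach $7,850. Sum = $35,750.
Difference $35,700 − $35,750 = −$50 applied to largest allocation (Meridian Literacy): Meridian Literacy becomes $16,700.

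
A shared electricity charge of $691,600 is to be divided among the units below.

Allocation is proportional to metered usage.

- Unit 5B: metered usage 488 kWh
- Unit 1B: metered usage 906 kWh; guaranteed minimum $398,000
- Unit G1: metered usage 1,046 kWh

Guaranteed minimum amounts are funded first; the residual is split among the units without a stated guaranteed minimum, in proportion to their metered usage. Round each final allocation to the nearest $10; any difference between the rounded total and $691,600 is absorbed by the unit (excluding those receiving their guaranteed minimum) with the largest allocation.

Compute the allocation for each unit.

Minimums first: Unit 1B $398,000. Remaining pool $293,600.
Remaining pool split over remaining metered usage 1,534: Unit 5B 93,400.78 → $93,400; Unit G1 200,199.22 → $200,200.

Unit 5B: $93,400 | Unit 1B: $398,000 | Unit G1: $200,200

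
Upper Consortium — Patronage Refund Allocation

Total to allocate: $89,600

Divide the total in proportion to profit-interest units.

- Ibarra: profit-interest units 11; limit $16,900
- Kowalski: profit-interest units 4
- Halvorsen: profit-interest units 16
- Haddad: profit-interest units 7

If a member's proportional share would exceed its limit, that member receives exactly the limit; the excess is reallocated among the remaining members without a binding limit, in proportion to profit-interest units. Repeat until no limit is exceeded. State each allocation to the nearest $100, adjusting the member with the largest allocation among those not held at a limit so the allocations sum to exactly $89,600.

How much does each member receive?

Ibarra: $16,900 | Kowalski: $10,800 | Halvorsen: $43,100 | Haddad: $18,800

Sum of profit-interest units: 38.
Pro-rata shares before constraints: Ibarra 25,936.84; Kowalski 9,431.58; Halvorsen 37,726.32; Haddad 16,505.26.
Held at cap: Ibarra ($16,900); balance $72,700 reallocated over remaining profit-interest units 27.
Redistributed shares: Kowalski 10,770.37 → $10,800; Halvorsen 43,081.48 → $43,100; Haddad 18,848.15 → $18,800.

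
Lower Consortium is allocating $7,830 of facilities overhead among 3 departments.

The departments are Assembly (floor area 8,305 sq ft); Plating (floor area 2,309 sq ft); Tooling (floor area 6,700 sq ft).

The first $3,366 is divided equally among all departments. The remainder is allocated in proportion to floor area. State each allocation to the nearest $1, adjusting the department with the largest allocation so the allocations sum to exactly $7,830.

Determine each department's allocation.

Assembly: $3,264; Plating: $1,717; Tooling: $2,849

$3,366 shared equally gives $1,122 per department.
Remainder $4,464 by floor area (total 17,314): Assembly 2,141.25 → $2,141; Plating 595.32 → $595; Tooling 1,727.43 → $1,727.
Rounding difference +$1 on remainder applied to Assembly.
Totals: Assembly $1,122 + $2,142 = $3,264; Plating $1,122 + $595 = $1,717; Tooling $1,122 + $1,727 = $2,849.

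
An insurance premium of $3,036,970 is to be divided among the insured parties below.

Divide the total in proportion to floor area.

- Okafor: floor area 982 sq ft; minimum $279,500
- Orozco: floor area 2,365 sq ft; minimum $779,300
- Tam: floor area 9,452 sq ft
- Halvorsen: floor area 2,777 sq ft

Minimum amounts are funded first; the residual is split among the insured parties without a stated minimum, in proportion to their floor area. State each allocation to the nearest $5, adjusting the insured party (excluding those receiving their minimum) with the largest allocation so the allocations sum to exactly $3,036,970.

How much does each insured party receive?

Okafor: $279,500; Orozco: $779,300; Tam: $1,528,960; Halvorsen: $449,210

Fund the minimums — Okafor $279,500; Orozco $779,300. Balance $1,978,170.
Balance split over remaining floor area 12,229: Tam 1,528,960.90 → $1,528,960; Halvorsen 449,209.10 → $449,210.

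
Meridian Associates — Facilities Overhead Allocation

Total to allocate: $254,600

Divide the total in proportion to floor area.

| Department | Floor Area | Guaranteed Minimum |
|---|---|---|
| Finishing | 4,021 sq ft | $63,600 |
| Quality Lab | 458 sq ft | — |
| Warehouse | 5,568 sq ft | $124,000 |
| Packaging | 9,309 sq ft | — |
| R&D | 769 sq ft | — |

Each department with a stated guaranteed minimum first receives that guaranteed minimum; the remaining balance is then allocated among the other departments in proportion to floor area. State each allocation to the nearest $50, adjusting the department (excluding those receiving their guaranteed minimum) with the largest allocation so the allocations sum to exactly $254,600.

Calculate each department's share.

Minimums first: Finishing $63,600; Warehouse $124,000. Balance $67,000.
Balance split over remaining floor area 10,536: Quality Lab 2,912.49 → $2,900; Packaging 59,197.32 → $59,200; R&D 4,890.19 → $4,900.

Finishing: $63,600 · Quality Lab: $2,900 · Warehouse: $124,000 · Packaging: $59,200 · R&D: $4,900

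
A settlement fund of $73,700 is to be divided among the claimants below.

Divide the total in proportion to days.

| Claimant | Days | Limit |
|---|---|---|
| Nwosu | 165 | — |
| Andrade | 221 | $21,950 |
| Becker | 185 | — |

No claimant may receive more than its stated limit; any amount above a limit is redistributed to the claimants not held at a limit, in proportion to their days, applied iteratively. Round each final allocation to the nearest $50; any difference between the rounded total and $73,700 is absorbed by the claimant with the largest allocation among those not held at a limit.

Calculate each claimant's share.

Nwosu: $24,400; Andrade: $21,950; Becker: $27,350

Total days = 571.
Pro-rata shares before constraints: Nwosu 21,296.85; Andrade 28,524.87; Becker 23,878.28.
Capped: Andrade ($21,950); balance $51,750 reallocated over remaining days 350.
Remaining shares: Nwosu 24,396.43 → $24,400; Becker 27,353.57 → $27,350.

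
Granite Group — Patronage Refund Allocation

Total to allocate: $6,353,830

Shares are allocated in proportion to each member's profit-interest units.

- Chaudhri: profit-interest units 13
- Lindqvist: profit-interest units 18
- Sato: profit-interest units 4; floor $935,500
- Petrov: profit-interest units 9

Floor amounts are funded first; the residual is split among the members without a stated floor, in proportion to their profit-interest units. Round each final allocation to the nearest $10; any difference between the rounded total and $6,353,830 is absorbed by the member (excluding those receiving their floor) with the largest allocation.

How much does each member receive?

Minimums first: Sato $935,500. Residual $5,418,330.
Residual split over remaining profit-interest units 40: Chaudhri 1,760,957.25 → $1,760,960; Lindqvist 2,438,248.50 → $2,438,250; Petrov 1,219,124.25 → $1,219,120.

Chaudhri: $1,760,960 · Lindqvist: $2,438,250 · Sato: $935,500 · Petrov: $1,219,120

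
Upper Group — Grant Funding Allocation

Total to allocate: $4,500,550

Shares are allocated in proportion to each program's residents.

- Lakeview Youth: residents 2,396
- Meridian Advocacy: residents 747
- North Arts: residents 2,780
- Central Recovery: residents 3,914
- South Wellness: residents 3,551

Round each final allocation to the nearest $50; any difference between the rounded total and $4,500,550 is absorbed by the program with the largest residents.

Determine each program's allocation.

Total residents = 2,396 + 747 + 2,780 + 3,914 + 3,551 = 13,388.
Proportional shares: Lakeview Youth 805,446.50; Meridian Advocacy 251,113.75; North Arts 934,533.09; Central Recovery 1,315,741.91; South Wellness 1,193,714.75.
At nearest $50: Lakeview Youth $805,450; Meridian Advocacy $251,100; North Arts $934,550; Central Recovery $1,315,750; South Wellness $1,193,700. Sum = $4,500,550.
Rounded total matches; no reconciliation needed.

Lakeview Youth: $805,450; Meridian Advocacy: $251,100; North Arts: $934,550; Central Recovery: $1,315,750; South Wellness: $1,193,700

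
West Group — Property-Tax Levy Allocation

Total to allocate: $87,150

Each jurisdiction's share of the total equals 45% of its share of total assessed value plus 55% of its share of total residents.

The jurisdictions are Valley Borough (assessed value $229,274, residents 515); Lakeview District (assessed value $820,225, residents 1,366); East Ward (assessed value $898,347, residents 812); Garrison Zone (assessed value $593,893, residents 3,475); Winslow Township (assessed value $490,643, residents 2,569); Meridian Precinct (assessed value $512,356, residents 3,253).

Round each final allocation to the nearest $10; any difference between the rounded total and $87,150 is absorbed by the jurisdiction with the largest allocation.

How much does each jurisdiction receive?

Valley Borough: $4,600; Lakeview District: $14,540; East Ward: $13,190; Garrison Zone: $20,450; Winslow Township: $15,700; Meridian Precinct: $18,670

Assessed value total 3,544,738; residents total 11,990.
Composite weights (45% assessed value + 55% residents): Valley Borough 0.0527; Lakeview District 0.1668; East Ward 0.1513; Garrison Zone 0.2348; Winslow Township 0.1801; Meridian Precinct 0.2143.
Unrounded shares: Valley Borough 4,595.41; Lakeview District 14,535.49; East Ward 13,185.07; Garrison Zone 20,462.61; Winslow Township 15,698.38; Meridian Precinct 18,673.03.
At nearest $10: Valley Borough $4,600; Lakeview District $14,540; East Ward $13,190; Garrison Zone $20,460; Winslow Township $15,700; Meridian Precinct $18,670. Sum = $87,160.
Difference $87,150 − $87,160 = −$10 applied to largest allocation (Garrison Zone): Garrison Zone becomes $20,450.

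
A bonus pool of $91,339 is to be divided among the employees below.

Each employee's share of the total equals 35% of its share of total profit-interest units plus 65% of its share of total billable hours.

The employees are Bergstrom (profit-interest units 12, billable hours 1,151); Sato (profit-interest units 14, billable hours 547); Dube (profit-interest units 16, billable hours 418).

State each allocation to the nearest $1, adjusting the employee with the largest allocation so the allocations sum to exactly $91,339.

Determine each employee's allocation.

Bergstrom: $41,428 · Sato: $26,004 · Dube: $23,907

Profit-interest units total 42; billable hours total 2,116.
Composite weights (35% profit-interest units + 65% billable hours): Bergstrom 0.4536; Sato 0.2847; Dube 0.2617.
Raw shares: Bergstrom 41,428.45; Sato 26,003.84; Dube 23,906.70.
Rounded to nearest $1: Bergstrom $41,428; Sato $26,004; Dube $23,907. Sum = $91,339.
Rounded total matches; no reconciliation needed.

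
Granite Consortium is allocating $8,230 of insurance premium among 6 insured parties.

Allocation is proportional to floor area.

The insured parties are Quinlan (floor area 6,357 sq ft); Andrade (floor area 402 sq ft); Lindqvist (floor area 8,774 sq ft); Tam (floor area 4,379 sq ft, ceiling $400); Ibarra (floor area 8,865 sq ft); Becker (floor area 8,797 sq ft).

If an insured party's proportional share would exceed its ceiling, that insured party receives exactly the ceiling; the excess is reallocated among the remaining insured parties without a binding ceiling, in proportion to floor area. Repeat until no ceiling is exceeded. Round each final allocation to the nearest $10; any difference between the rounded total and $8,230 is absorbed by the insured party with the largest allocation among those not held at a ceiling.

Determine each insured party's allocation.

Quinlan: $1,500; Andrade: $90; Lindqvist: $2,070; Tam: $400; Ibarra: $2,090; Becker: $2,080

Total floor area = 37,574.
Unconstrained shares: Quinlan 1,392.40; Andrade 88.05; Lindqvist 1,921.81; Tam 959.15; Ibarra 1,941.74; Becker 1,926.85.
Held at cap: Tam ($400); residual $7,830 reallocated over remaining floor area 33,195.
Shares after redistribution: Quinlan 1,499.48 → $1,500; Andrade 94.82 → $90; Lindqvist 2,069.60 → $2,070; Ibarra 2,091.07 → $2,090; Becker 2,075.03 → $2,080.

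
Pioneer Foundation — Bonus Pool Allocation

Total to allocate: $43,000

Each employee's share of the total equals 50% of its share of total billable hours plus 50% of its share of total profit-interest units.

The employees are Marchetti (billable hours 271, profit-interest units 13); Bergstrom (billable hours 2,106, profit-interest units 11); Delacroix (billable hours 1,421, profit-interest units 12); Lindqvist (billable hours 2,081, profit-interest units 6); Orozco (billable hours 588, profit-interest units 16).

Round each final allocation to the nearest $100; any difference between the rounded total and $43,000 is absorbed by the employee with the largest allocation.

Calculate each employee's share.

Marchetti: $5,700; Bergstrom: $11,100; Delacroix: $9,200; Lindqvist: $9,100; Orozco: $7,900

Totals — billable hours 6,467, profit-interest units 58.
Blended shares (50% billable hours + 50% profit-interest units): Marchetti 0.1330; Bergstrom 0.2577; Delacroix 0.2133; Lindqvist 0.2126; Orozco 0.1834.
Pro-rata amounts: Marchetti 5,719.92; Bergstrom 11,079.13; Delacroix 9,172.49; Lindqvist 9,142.57; Orozco 7,885.88.
At nearest $100: Marchetti $5,700; Bergstrom $11,100; Delacroix $9,200; Lindqvist $9,100; Orozco $7,900. Sum = $43,000.
No rounding difference to absorb.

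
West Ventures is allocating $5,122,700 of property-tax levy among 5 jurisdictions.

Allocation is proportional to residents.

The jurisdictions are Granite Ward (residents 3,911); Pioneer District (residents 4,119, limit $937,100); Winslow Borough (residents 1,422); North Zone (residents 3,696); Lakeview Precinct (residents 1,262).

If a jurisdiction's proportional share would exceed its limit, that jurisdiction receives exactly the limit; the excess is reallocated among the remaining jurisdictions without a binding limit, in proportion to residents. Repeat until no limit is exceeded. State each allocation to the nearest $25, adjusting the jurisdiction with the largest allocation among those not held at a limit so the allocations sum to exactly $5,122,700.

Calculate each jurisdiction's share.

Granite Ward: $1,590,725 · Pioneer District: $937,100 · Winslow Borough: $578,350 · North Zone: $1,503,250 · Lakeview Precinct: $513,275

Total residents = 14,410.
Unconstrained shares: Granite Ward 1,390,345.57; Pioneer District 1,464,288.78; Winslow Borough 505,515.57; North Zone 1,313,913.89; Lakeview Precinct 448,636.18.
Held at cap: Pioneer District ($937,100); remaining pool $4,185,600 reallocated over remaining residents 10,291.
Redistributed shares: Granite Ward 1,590,698.82 → $1,590,700; Winslow Borough 578,361.99 → $578,350; North Zone 1,503,253.09 → $1,503,250; Lakeview Precinct 513,286.09 → $513,275.
Rounding difference +$25 applied to Granite Ward → $1,590,725.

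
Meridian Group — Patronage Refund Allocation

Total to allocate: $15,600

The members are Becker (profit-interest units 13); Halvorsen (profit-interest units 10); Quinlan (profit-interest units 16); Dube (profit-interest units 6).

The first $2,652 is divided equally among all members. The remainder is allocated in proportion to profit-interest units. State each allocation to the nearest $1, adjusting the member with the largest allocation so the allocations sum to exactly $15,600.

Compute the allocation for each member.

$2,652 shared equally gives $663 per member.
Remainder $12,948 by profit-interest units (total 45): Becker 3,740.53 → $3,741; Halvorsen 2,877.33 → $2,877; Quinlan 4,603.73 → $4,604; Dube 1,726.40 → $1,726.
Totals: Becker $663 + $3,741 = $4,404; Halvorsen $663 + $2,877 = $3,540; Quinlan $663 + $4,604 = $5,267; Dube $663 + $1,726 = $2,389.

Becker: $4,404; Halvorsen: $3,540; Quinlan: $5,267; Dube: $2,389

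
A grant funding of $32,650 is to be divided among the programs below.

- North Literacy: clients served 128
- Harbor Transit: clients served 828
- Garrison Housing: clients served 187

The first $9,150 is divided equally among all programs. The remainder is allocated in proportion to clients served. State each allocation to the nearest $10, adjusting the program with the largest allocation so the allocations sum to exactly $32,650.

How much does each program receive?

North Literacy: $5,680 | Harbor Transit: $20,080 | Garrison Housing: $6,890

$9,150 shared equally gives $3,050 per program.
Remainder $23,500 by clients served (total 1,143): North Literacy 2,631.67 → $2,630; Harbor Transit 17,023.62 → $17,020; Garrison Housing 3,844.71 → $3,840.
Rounding difference +$10 on remainder applied to Harbor Transit.
Totals: North Literacy $3,050 + $2,630 = $5,680; Harbor Transit $3,050 + $17,030 = $20,080; Garrison Housing $3,050 + $3,840 = $6,890.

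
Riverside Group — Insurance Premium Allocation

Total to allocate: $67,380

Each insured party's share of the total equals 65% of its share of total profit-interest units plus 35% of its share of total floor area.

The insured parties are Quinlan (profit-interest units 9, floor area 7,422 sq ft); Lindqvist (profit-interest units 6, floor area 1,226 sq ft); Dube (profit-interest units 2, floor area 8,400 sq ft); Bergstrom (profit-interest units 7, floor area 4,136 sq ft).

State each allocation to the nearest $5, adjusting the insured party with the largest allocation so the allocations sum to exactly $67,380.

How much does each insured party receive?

Quinlan: $24,685; Lindqvist: $12,315; Dube: $13,000; Bergstrom: $17,380

Totals — profit-interest units 24, floor area 21,184.
Combined weights (65% profit-interest units + 35% floor area): Quinlan 0.3664; Lindqvist 0.1828; Dube 0.1930; Bergstrom 0.2579.
Pro-rata amounts: Quinlan 24,686.39; Lindqvist 12,314.09; Dube 13,001.02; Bergstrom 17,378.51.
After rounding ($5): Quinlan $24,685; Lindqvist $12,315; Dube $13,000; Bergstrom $17,380. Sum = $67,380.
Sum already equals the total — no adjustment.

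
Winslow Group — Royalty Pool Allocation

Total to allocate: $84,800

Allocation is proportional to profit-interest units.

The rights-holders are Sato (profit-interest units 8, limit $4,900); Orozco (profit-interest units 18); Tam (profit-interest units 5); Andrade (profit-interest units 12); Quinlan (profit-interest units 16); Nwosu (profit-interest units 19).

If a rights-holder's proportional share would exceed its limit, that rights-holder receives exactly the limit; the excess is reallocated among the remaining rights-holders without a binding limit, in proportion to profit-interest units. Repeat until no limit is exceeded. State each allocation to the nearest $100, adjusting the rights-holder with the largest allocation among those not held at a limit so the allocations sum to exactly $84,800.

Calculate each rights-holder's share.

Sum of profit-interest units: 78.
Unconstrained shares: Sato 8,697.44; Orozco 19,569.23; Tam 5,435.90; Andrade 13,046.15; Quinlan 17,394.87; Nwosu 20,656.41.
Cap binds for Sato ($4,900); residual $79,900 reallocated over remaining profit-interest units 70.
Redistributed shares: Orozco 20,545.71 → $20,500; Tam 5,707.14 → $5,700; Andrade 13,697.14 → $13,700; Quinlan 18,262.86 → $18,300; Nwosu 21,687.14 → $21,700.

Sato: $4,900 · Orozco: $20,500 · Tam: $5,700 · Andrade: $13,700 · Quinlan: $18,300 · Nwosu: $21,700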